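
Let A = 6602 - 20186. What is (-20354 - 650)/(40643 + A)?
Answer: -21004/27059 ≈ -0.77623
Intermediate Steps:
A = -13584
(-20354 - 650)/(40643 + A) = (-20354 - 650)/(40643 - 13584) = -21004/27059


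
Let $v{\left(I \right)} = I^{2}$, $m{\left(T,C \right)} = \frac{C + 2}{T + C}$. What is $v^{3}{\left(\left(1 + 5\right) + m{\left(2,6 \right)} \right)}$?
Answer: $117649$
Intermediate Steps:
$m{\left(T,C \right)} = \frac{2 + C}{C + T}$
$v^{3}{\left(\left(1 + 5\right) + m{\left(2,6 \right)} \right)} = \left(\left(\left(1 + 5\right) + \frac{2 + 6}{6 + 2}\right)^{2}\right)^{3} = \left(\left(6 + \frac{1}{8} \cdot 8\right)^{2}\right)^{3} = \left(\left(6 + 1\right)^{2}\right)^{3} = \left(7^{2}\right)^{3} = 49^{3} = 117649$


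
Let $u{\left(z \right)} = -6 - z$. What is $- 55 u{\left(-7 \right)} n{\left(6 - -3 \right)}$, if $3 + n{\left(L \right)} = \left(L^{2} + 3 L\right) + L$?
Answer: $-6270$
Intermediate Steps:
$n{\left(L \right)} = -3 + L^{2} + 4 L$ ($n{\left(L \right)} = -3 + \left(\left(L^{2} + 3 L\right) + L\right) = -3 + \left(L^{2} + 4 L\right) = -3 + L^{2} + 4 L$)
$- 55 u{\left(-7 \right)} n{\left(6 - -3 \right)} = - 55 \left(-6 - -7\right) \left(-3 + \left(6 - -3\right)^{2} + 4 \left(6 - -3\right)\right) = - 55 \left(-6 + 7\right) \left(-3 + \left(6 + 3\right)^{2} + 4 \left(6 + 3\right)\right) = \left(-55\right) 1 \left(-3 + 9^{2} + 4 \cdot 9\right) = - 55 \left(-3 + 81 + 36\right) = \left(-55\right) 114 = -6270$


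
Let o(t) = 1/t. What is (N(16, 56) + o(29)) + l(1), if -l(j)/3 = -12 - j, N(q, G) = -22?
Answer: 494/29 ≈ 17.034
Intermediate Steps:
l(j) = 36 + 3*j (l(j) = -3*(-12 - j) = 36 + 3*j)
(N(16, 56) + o(29)) + l(1) = (-22 + 1/29) + (36 + 3*1) = (-22 + 1/29) + (36 + 3) = -637/29 + 39 = 494/29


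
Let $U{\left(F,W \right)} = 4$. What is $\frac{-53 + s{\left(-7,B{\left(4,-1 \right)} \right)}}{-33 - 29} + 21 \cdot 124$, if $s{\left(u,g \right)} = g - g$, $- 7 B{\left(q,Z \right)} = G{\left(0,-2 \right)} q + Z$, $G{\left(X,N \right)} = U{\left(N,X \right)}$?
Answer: $\frac{161501}{62} \approx 2604.9$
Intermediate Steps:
$G{\left(X,N \right)} = 4$
$B{\left(q,Z \right)} = - \frac{4 q}{7} - \frac{Z}{7}$ ($B{\left(q,Z \right)} = - \frac{4 q + Z}{7} = - \frac{Z + 4 q}{7} = - \frac{4 q}{7} - \frac{Z}{7}$)
$s{\left(u,g \right)} = 0$
$\frac{-53 + s{\left(-7,B{\left(4,-1 \right)} \right)}}{-33 - 29} + 21 \cdot 124 = \frac{-53 + 0}{-33 - 29} + 21 \cdot 124 = - \frac{53}{-62} + 2604 = \left(-53\right) \left(- \frac{1}{62}\right) + 2604 = \frac{53}{62} + 2604 = \frac{161501}{62}$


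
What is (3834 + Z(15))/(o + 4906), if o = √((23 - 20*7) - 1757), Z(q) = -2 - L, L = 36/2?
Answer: 9355742/12035355 - 1907*I*√1874/12035355 ≈ 0.77736 - 0.0068593*I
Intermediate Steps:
L = 18 (L = 36*(½) = 18)
Z(q) = -20 (Z(q) = -2 - 1*18 = -2 - 18 = -20)
o = I*√1874 (o = √((23 - 140) - 1757) = √(-117 - 1757) = √(-1874) = I*√1874 ≈ 43.29*I)
(3834 + Z(15))/(o + 4906) = (3834 - 20)/(I*√1874 + 4906) = 3814/(4906 + I*√1874)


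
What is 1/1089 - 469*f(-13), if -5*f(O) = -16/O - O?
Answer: 18897430/14157 ≈ 1334.8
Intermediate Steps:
f(O) = O/5 + 16/(5*O) (f(O) = -(-16/O - O)/5 = -(-O - 16/O)/5 = O/5 + 16/(5*O))
1/1089 - 469*f(-13) = 1/1089 - 469*(16 + (-13)**2)/(5*(-13)) = 1/1089 - 469*(-1)*(16 + 169)/(5*13) = 1/1089 - 469*(-1)*185/(5*13) = 1/1089 - 469*(-37/13) = 1/1089 + 17353/13 = 18897430/14157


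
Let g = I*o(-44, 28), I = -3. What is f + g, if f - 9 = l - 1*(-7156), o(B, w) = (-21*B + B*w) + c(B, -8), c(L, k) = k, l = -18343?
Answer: -10230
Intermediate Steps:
o(B, w) = -8 - 21*B + B*w (o(B, w) = (-21*B + B*w) - 8 = -8 - 21*B + B*w)
f = -11178 (f = 9 + (-18343 - 1*(-7156)) = 9 + (-18343 + 7156) = 9 - 11187 = -11178)
g = 948 (g = -3*(-8 - 21*(-44) - 44*28) = -3*(-8 + 924 - 1232) = -3*(-316) = 948)
f + g = -11178 + 948 = -10230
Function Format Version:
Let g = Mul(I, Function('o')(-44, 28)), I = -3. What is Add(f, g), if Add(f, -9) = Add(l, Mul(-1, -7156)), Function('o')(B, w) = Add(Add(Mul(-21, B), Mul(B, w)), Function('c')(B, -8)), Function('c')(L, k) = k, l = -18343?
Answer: -10230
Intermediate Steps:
Function('o')(B, w) = Add(-8, Mul(-21, B), Mul(B, w)) (Function('o')(B, w) = Add(Add(Mul(-21, B), Mul(B, w)), -8) = Add(-8, Mul(-21, B), Mul(B, w)))
f = -11178 (f = Add(9, Add(-18343, Mul(-1, -7156))) = Add(9, Add(-18343, 7156)) = Add(9, -11187) = -11178)
g = 948 (g = Mul(-3, Add(-8, Mul(-21, -44), Mul(-44, 28))) = Mul(-3, Add(-8, 924, -1232)) = Mul(-3, -316) = 948)
Add(f, g) = Add(-11178, 948) = -10230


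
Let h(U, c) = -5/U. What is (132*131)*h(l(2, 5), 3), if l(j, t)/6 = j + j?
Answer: -7205/2 ≈ -3602.5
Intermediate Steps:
l(j, t) = 12*j (l(j, t) = 6*(j + j) = 6*(2*j) = 12*j)
(132*131)*h(l(2, 5), 3) = (132*131)*(-5/(12*2)) = 17292*(-5/24) = -7205/2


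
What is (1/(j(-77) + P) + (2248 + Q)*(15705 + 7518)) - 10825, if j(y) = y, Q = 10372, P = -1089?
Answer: 341711965209/1166 ≈ 2.9306e+8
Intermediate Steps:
(1/(j(-77) + P) + (2248 + Q)*(15705 + 7518)) - 10825 = (1/(-77 - 1089) + (2248 + 10372)*(15705 + 7518)) - 10825 = (1/(-1166) + 12620*23223) - 10825 = (-1/1166 + 293074260) - 10825 = 341724587159/1166 - 10825 = 341711965209/1166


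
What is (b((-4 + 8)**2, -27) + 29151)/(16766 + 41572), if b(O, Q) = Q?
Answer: 1618/3241 ≈ 0.49923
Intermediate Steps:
(b((-4 + 8)**2, -27) + 29151)/(16766 + 41572) = (-27 + 29151)/(16766 + 41572) = 29124/58338 = 29124*(1/58338) = 1618/3241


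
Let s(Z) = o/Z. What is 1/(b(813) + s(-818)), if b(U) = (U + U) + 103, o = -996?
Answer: 409/707659 ≈ 0.00057796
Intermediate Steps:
b(U) = 103 + 2*U (b(U) = 2*U + 103 = 103 + 2*U)
s(Z) = -996/Z
1/(b(813) + s(-818)) = 1/((103 + 2*813) - 996/(-818)) = 1/((103 + 1626) - 996*(-1/818)) = 1/(1729 + 498/409) = 1/(707659/409) = 409/707659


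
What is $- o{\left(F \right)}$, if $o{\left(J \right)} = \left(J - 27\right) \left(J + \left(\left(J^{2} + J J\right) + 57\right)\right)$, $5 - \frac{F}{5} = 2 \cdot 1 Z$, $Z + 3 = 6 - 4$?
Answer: $-20336$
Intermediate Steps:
$Z = -1$ ($Z = -3 + \left(6 - 4\right) = -3 + 2 = -1$)
$F = 35$ ($F = 25 - 5 \cdot 2 \cdot 1 \left(-1\right) = 25 - 5 \cdot 2 \left(-1\right) = 25 - -10 = 25 + 10 = 35$)
$o{\left(J \right)} = \left(-27 + J\right) \left(57 + J + 2 J^{2}\right)$ ($o{\left(J \right)} = \left(-27 + J\right) \left(J + \left(\left(J^{2} + J^{2}\right) + 57\right)\right) = \left(-27 + J\right) \left(J + \left(2 J^{2} + 57\right)\right) = \left(-27 + J\right) \left(J + \left(57 + 2 J^{2}\right)\right) = \left(-27 + J\right) \left(57 + J + 2 J^{2}\right)$)
$- o{\left(F \right)} = - (-1539 - 53 \cdot 35^{2} + 2 \cdot 35^{3} + 30 \cdot 35) = - (-1539 - 64925 + 2 \cdot 42875 + 1050) = - (-1539 - 64925 + 85750 + 1050) = \left(-1\right) 20336 = -20336$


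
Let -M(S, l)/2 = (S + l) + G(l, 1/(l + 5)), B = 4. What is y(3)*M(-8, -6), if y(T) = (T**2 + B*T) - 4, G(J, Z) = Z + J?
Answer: 714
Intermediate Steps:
G(J, Z) = J + Z
y(T) = -4 + T**2 + 4*T (y(T) = (T**2 + 4*T) - 4 = -4 + T**2 + 4*T)
M(S, l) = -4*l - 2*S - 2/(5 + l) (M(S, l) = -2*((S + l) + (l + 1/(l + 5))) = -2*((S + l) + (l + 1/(5 + l))) = -2*(S + 1/(5 + l) + 2*l) = -4*l - 2*S - 2/(5 + l))
y(3)*M(-8, -6) = (-4 + 3**2 + 4*3)*(2*(-1 + (5 - 6)*(-1*(-8) - 1*(-6)) - 1*(-6)*(5 - 6))/(5 - 6)) = (-4 + 9 + 12)*(2*(-1 - (8 + 6) - 1*(-6)*(-1))/(-1)) = 17*(2*(-1)*(-1 - 1*14 - 6)) = 17*(2*(-1)*(-1 - 14 - 6)) = 17*(2*(-1)*(-21)) = 17*42 = 714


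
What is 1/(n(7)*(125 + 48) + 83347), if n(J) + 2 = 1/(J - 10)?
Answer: 3/248830 ≈ 1.2056e-5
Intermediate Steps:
n(J) = -2 + 1/(-10 + J) (n(J) = -2 + 1/(J - 10) = -2 + 1/(-10 + J))
1/(n(7)*(125 + 48) + 83347) = 1/(((21 - 2*7)/(-10 + 7))*(125 + 48) + 83347) = 1/(((21 - 14)/(-3))*173 + 83347) = 1/(-⅓*7*173 + 83347) = 1/(-7/3*173 + 83347) = 1/(-1211/3 + 83347) = 1/(248830/3) = 3/248830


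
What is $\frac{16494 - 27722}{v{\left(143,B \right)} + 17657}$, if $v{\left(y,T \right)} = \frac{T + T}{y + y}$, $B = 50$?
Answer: $- \frac{1605604}{2525001} \approx -0.63588$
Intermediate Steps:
$v{\left(y,T \right)} = \frac{T}{y}$ ($v{\left(y,T \right)} = \frac{2 T}{2 y} = 2 T \frac{1}{2 y} = \frac{T}{y}$)
$\frac{16494 - 27722}{v{\left(143,B \right)} + 17657} = \frac{16494 - 27722}{\frac{50}{143} + 17657} = - \frac{11228}{50 \cdot \frac{1}{143} + 17657} = - \frac{11228}{\frac{50}{143} + 17657} = - \frac{11228}{\frac{2525001}{143}} = \left(-11228\right) \frac{143}{2525001} = - \frac{1605604}{2525001}$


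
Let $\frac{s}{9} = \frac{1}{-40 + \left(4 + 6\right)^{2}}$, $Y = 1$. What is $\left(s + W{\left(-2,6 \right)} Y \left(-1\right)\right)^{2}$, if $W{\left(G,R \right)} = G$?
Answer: $\frac{1849}{400} \approx 4.6225$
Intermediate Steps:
$s = \frac{3}{20}$ ($s = \frac{9}{-40 + \left(4 + 6\right)^{2}} = \frac{9}{-40 + 10^{2}} = \frac{9}{-40 + 100} = \frac{9}{60} = 9 \cdot \frac{1}{60} = \frac{3}{20} \approx 0.15$)
$\left(s + W{\left(-2,6 \right)} Y \left(-1\right)\right)^{2} = \left(\frac{3}{20} + \left(-2\right) 1 \left(-1\right)\right)^{2} = \left(\frac{3}{20} - -2\right)^{2} = \left(\frac{3}{20} + 2\right)^{2} = \left(\frac{43}{20}\right)^{2} = \frac{1849}{400}$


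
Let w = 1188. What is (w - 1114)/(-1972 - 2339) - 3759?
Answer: -16205123/4311 ≈ -3759.0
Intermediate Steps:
(w - 1114)/(-1972 - 2339) - 3759 = (1188 - 1114)/(-1972 - 2339) - 3759 = 74/(-4311) - 3759 = 74*(-1/4311) - 3759 = -74/4311 - 3759 = -16205123/4311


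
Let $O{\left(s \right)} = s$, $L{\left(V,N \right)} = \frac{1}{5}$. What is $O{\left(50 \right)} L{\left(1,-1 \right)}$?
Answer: $10$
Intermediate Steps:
$L{\left(V,N \right)} = \frac{1}{5}$
$O{\left(50 \right)} L{\left(1,-1 \right)} = 50 \cdot \frac{1}{5} = 10$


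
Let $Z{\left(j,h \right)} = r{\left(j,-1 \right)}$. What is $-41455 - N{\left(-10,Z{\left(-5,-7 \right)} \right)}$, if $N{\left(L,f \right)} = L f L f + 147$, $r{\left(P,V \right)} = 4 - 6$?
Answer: $-42002$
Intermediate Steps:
$r{\left(P,V \right)} = -2$ ($r{\left(P,V \right)} = 4 - 6 = -2$)
$Z{\left(j,h \right)} = -2$
$N{\left(L,f \right)} = 147 + L^{2} f^{2}$ ($N{\left(L,f \right)} = f L^{2} f + 147 = L^{2} f^{2} + 147 = 147 + L^{2} f^{2}$)
$-41455 - N{\left(-10,Z{\left(-5,-7 \right)} \right)} = -41455 - \left(147 + \left(-10\right)^{2} \left(-2\right)^{2}\right) = -41455 - \left(147 + 100 \cdot 4\right) = -41455 - \left(147 + 400\right) = -41455 - 547 = -42002$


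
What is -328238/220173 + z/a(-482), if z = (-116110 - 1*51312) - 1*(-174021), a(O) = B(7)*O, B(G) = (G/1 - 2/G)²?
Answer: -420680631367/234426559674 ≈ -1.7945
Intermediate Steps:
B(G) = (G - 2/G)² (B(G) = (G*1 - 2/G)² = (G - 2/G)²)
a(O) = 2209*O/49 (a(O) = ((-2 + 7²)²/7²)*O = ((-2 + 49)²/49)*O = ((1/49)*47²)*O = ((1/49)*2209)*O = 2209*O/49)
z = 6599 (z = (-116110 - 51312) + 174021 = -167422 + 174021 = 6599)
-328238/220173 + z/a(-482) = -328238/220173 + 6599/(((2209/49)*(-482))) = -328238*1/220173 + 6599/(-1064738/49) = -328238/220173 + 6599*(-49/1064738) = -328238/220173 - 323351/1064738 = -420680631367/234426559674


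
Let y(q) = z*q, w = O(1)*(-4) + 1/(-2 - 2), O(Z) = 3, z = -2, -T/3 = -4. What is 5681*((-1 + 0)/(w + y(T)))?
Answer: 22724/145 ≈ 156.72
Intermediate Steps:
T = 12 (T = -3*(-4) = 12)
w = -49/4 (w = 3*(-4) + 1/(-2 - 2) = -12 + 1/(-4) = -12 - ¼ = -49/4 ≈ -12.250)
y(q) = -2*q
5681*((-1 + 0)/(w + y(T))) = 5681*((-1 + 0)/(-49/4 - 2*12)) = 5681*(-1/(-49/4 - 24)) = 5681*(-1/(-145/4)) = 5681*(-1*(-4/145)) = 5681*(4/145) = 22724/145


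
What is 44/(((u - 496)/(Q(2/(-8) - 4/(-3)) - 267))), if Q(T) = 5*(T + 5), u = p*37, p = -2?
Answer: 31229/1710 ≈ 18.263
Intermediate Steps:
u = -74 (u = -2*37 = -74)
Q(T) = 25 + 5*T (Q(T) = 5*(5 + T) = 25 + 5*T)
44/(((u - 496)/(Q(2/(-8) - 4/(-3)) - 267))) = 44/(((-74 - 496)/((25 + 5*(2/(-8) - 4/(-3))) - 267))) = 44/((-570/((25 + 5*(2*(-1/8) - 4*(-1/3))) - 267))) = 44/((-570/((25 + 5*(-1/4 + 4/3)) - 267))) = 44/((-570/((25 + 5*(13/12)) - 267))) = 44/((-570/((25 + 65/12) - 267))) = 44/((-570/(365/12 - 267))) = 44/((-570/(-2839/12))) = 44/((-570*(-12/2839))) = 44/(6840/2839) = 44*(2839/6840) = 31229/1710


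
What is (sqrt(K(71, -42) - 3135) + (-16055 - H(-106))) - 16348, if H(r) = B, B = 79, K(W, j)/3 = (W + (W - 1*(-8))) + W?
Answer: -32482 + 2*I*sqrt(618) ≈ -32482.0 + 49.719*I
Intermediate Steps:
K(W, j) = 24 + 9*W (K(W, j) = 3*((W + (W - 1*(-8))) + W) = 3*((W + (W + 8)) + W) = 3*((W + (8 + W)) + W) = 3*((8 + 2*W) + W) = 3*(8 + 3*W) = 24 + 9*W)
H(r) = 79
(sqrt(K(71, -42) - 3135) + (-16055 - H(-106))) - 16348 = (sqrt((24 + 9*71) - 3135) + (-16055 - 1*79)) - 16348 = (sqrt((24 + 639) - 3135) + (-16055 - 79)) - 16348 = (sqrt(663 - 3135) - 16134) - 16348 = (sqrt(-2472) - 16134) - 16348 = (2*I*sqrt(618) - 16134) - 16348 = (-16134 + 2*I*sqrt(618)) - 16348 = -32482 + 2*I*sqrt(618)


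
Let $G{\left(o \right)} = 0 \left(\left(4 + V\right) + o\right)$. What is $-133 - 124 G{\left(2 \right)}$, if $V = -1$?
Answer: $-133$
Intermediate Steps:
$G{\left(o \right)} = 0$ ($G{\left(o \right)} = 0 \left(\left(4 - 1\right) + o\right) = 0 \left(3 + o\right) = 0$)
$-133 - 124 G{\left(2 \right)} = -133 - 0 = -133 + 0 = -133$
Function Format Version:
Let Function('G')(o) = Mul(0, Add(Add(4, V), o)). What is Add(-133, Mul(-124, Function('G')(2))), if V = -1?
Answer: -133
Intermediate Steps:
Function('G')(o) = 0 (Function('G')(o) = Mul(0, Add(Add(4, -1), o)) = Mul(0, Add(3, o)) = 0)
Add(-133, Mul(-124, Function('G')(2))) = Add(-133, Mul(-124, 0)) = Add(-133, 0) = -133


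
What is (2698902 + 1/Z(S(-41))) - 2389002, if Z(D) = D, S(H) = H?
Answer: 12705899/41 ≈ 3.0990e+5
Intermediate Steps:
(2698902 + 1/Z(S(-41))) - 2389002 = (2698902 + 1/(-41)) - 2389002 = (2698902 - 1/41) - 2389002 = 110654981/41 - 2389002 = 12705899/41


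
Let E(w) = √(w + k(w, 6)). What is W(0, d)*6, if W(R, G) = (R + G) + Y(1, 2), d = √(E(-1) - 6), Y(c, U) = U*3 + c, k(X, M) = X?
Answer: 42 + 6*√(-6 + I*√2) ≈ 43.72 + 14.797*I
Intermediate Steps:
Y(c, U) = c + 3*U (Y(c, U) = 3*U + c = c + 3*U)
E(w) = √2*√w (E(w) = √(w + w) = √(2*w) = √2*√w)
d = √(-6 + I*√2) (d = √(√2*√(-1) - 6) = √(√2*I - 6) = √(I*√2 - 6) = √(-6 + I*√2) ≈ 0.28672 + 2.4662*I)
W(R, G) = 7 + G + R (W(R, G) = (R + G) + (1 + 3*2) = (G + R) + (1 + 6) = (G + R) + 7 = 7 + G + R)
W(0, d)*6 = (7 + √(-6 + I*√2) + 0)*6 = (7 + √(-6 + I*√2))*6 = 42 + 6*√(-6 + I*√2)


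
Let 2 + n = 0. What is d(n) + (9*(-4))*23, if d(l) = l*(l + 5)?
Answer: -834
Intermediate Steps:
n = -2 (n = -2 + 0 = -2)
d(l) = l*(5 + l)
d(n) + (9*(-4))*23 = -2*(5 - 2) + (9*(-4))*23 = -2*3 - 36*23 = -6 - 828 = -834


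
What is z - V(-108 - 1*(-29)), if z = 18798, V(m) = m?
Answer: 18877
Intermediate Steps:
z - V(-108 - 1*(-29)) = 18798 - (-108 - 1*(-29)) = 18798 - (-108 + 29) = 18798 - 1*(-79) = 18798 + 79 = 18877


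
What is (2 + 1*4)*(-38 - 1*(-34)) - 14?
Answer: -38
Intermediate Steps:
(2 + 1*4)*(-38 - 1*(-34)) - 14 = (2 + 4)*(-38 + 34) - 14 = 6*(-4) - 14 = -24 - 14 = -38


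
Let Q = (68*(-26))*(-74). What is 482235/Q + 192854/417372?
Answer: 4355824249/1050107952 ≈ 4.1480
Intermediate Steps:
Q = 130832 (Q = -1768*(-74) = 130832)
482235/Q + 192854/417372 = 482235/130832 + 192854/417372 = 482235*(1/130832) + 192854*(1/417372) = 37095/10064 + 96427/208686 = 4355824249/1050107952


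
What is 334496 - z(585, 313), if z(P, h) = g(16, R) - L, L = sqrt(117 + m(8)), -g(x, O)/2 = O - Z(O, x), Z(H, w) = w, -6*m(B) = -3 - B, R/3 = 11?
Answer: 334530 + sqrt(4278)/6 ≈ 3.3454e+5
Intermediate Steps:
R = 33 (R = 3*11 = 33)
m(B) = 1/2 + B/6 (m(B) = -(-3 - B)/6 = 1/2 + B/6)
g(x, O) = -2*O + 2*x (g(x, O) = -2*(O - x) = -2*O + 2*x)
L = sqrt(4278)/6 (L = sqrt(117 + (1/2 + (1/6)*8)) = sqrt(117 + (1/2 + 4/3)) = sqrt(117 + 11/6) = sqrt(713/6) = sqrt(4278)/6 ≈ 10.901)
z(P, h) = -34 - sqrt(4278)/6 (z(P, h) = (-2*33 + 2*16) - sqrt(4278)/6 = (-66 + 32) - sqrt(4278)/6 = -34 - sqrt(4278)/6)
334496 - z(585, 313) = 334496 - (-34 - sqrt(4278)/6) = 334496 + (34 + sqrt(4278)/6) = 334530 + sqrt(4278)/6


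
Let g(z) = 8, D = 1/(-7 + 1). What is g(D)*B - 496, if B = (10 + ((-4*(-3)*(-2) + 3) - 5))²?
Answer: 1552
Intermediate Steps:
D = -⅙ (D = 1/(-6) = -⅙ ≈ -0.16667)
B = 256 (B = (10 + ((12*(-2) + 3) - 5))² = (10 + ((-24 + 3) - 5))² = (10 + (-21 - 5))² = (10 - 26)² = (-16)² = 256)
g(D)*B - 496 = 8*256 - 496 = 2048 - 496 = 1552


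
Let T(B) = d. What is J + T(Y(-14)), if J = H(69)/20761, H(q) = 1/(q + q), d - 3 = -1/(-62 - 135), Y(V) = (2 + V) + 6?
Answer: 1696090853/564408546 ≈ 3.0051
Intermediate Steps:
Y(V) = 8 + V
d = 592/197 (d = 3 - 1/(-62 - 135) = 3 - 1/(-197) = 3 - 1*(-1/197) = 3 + 1/197 = 592/197 ≈ 3.0051)
T(B) = 592/197
H(q) = 1/(2*q)
J = 1/2865018 (J = ((½)/69)/20761 = ((½)*(1/69))*(1/20761) = (1/138)*(1/20761) = 1/2865018 ≈ 3.4904e-7)
J + T(Y(-14)) = 1/2865018 + 592/197 = 1696090853/564408546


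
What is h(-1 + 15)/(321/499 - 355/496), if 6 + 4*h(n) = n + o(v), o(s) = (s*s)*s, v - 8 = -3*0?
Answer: -32175520/17929 ≈ -1794.6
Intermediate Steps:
v = 8 (v = 8 - 3*0 = 8 + 0 = 8)
o(s) = s**3 (o(s) = s**2*s = s**3)
h(n) = 253/2 + n/4 (h(n) = -3/2 + (n + 8**3)/4 = -3/2 + (n + 512)/4 = -3/2 + (512 + n)/4 = -3/2 + (128 + n/4) = 253/2 + n/4)
h(-1 + 15)/(321/499 - 355/496) = (253/2 + (-1 + 15)/4)/(321/499 - 355/496) = (253/2 + (1/4)*14)/(321*(1/499) - 355*1/496) = (253/2 + 7/2)/(321/499 - 355/496) = 130/(-17929/247504) = 130*(-247504/17929) = -32175520/17929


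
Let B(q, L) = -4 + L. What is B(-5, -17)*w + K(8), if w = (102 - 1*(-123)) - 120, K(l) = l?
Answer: -2197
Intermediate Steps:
w = 105 (w = (102 + 123) - 120 = 225 - 120 = 105)
B(-5, -17)*w + K(8) = (-4 - 17)*105 + 8 = -21*105 + 8 = -2205 + 8 = -2197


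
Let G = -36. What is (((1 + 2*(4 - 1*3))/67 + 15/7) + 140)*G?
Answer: -2400696/469 ≈ -5118.8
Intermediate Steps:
(((1 + 2*(4 - 1*3))/67 + 15/7) + 140)*G = (((1 + 2*(4 - 1*3))/67 + 15/7) + 140)*(-36) = (((1 + 2*(4 - 3))*(1/67) + 15*(⅐)) + 140)*(-36) = (((1 + 2*1)*(1/67) + 15/7) + 140)*(-36) = (((1 + 2)*(1/67) + 15/7) + 140)*(-36) = ((3*(1/67) + 15/7) + 140)*(-36) = ((3/67 + 15/7) + 140)*(-36) = (1026/469 + 140)*(-36) = (66686/469)*(-36) = -2400696/469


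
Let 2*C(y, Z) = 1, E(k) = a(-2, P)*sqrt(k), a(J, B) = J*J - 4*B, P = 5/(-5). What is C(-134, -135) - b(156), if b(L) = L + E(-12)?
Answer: -311/2 - 16*I*sqrt(3) ≈ -155.5 - 27.713*I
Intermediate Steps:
P = -1 (P = 5*(-1/5) = -1)
a(J, B) = J**2 - 4*B
E(k) = 8*sqrt(k) (E(k) = ((-2)**2 - 4*(-1))*sqrt(k) = (4 + 4)*sqrt(k) = 8*sqrt(k))
C(y, Z) = 1/2 (C(y, Z) = (1/2)*1 = 1/2)
b(L) = L + 16*I*sqrt(3) (b(L) = L + 8*sqrt(-12) = L + 8*(2*I*sqrt(3)) = L + 16*I*sqrt(3))
C(-134, -135) - b(156) = 1/2 - (156 + 16*I*sqrt(3)) = 1/2 + (-156 - 16*I*sqrt(3)) = -311/2 - 16*I*sqrt(3)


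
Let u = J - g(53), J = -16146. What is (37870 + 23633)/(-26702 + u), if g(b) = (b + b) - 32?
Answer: -61503/42922 ≈ -1.4329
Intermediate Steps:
g(b) = -32 + 2*b (g(b) = 2*b - 32 = -32 + 2*b)
u = -16220 (u = -16146 - (-32 + 2*53) = -16146 - (-32 + 106) = -16146 - 1*74 = -16146 - 74 = -16220)
(37870 + 23633)/(-26702 + u) = (37870 + 23633)/(-26702 - 16220) = 61503/(-42922) = 61503*(-1/42922) = -61503/42922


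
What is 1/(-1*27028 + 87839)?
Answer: 1/60811 ≈ 1.6444e-5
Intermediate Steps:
1/(-1*27028 + 87839) = 1/(-27028 + 87839) = 1/60811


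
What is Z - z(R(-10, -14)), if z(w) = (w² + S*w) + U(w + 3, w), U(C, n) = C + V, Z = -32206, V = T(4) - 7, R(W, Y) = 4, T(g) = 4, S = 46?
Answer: -32410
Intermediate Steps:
V = -3 (V = 4 - 7 = -3)
U(C, n) = -3 + C (U(C, n) = C - 3 = -3 + C)
z(w) = w² + 47*w (z(w) = (w² + 46*w) + (-3 + (w + 3)) = (w² + 46*w) + (-3 + (3 + w)) = (w² + 46*w) + w = w² + 47*w)
Z - z(R(-10, -14)) = -32206 - 4*(47 + 4) = -32206 - 4*51 = -32206 - 1*204 = -32206 - 204 = -32410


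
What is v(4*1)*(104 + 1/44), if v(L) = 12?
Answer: 13731/11 ≈ 1248.3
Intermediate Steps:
v(4*1)*(104 + 1/44) = 12*(104 + 1/44) = 12*(4577/44) = 13731/11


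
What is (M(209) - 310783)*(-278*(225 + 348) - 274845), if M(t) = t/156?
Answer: 7015966838507/52 ≈ 1.3492e+11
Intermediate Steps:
M(t) = t/156 (M(t) = t*(1/156) = t/156)
(M(209) - 310783)*(-278*(225 + 348) - 274845) = ((1/156)*209 - 310783)*(-278*(225 + 348) - 274845) = (209/156 - 310783)*(-278*573 - 274845) = -48481939*(-159294 - 274845)/156 = -48481939/156*(-434139) = 7015966838507/52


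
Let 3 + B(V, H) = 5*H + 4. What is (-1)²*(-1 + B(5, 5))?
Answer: 25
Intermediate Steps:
B(V, H) = 1 + 5*H (B(V, H) = -3 + (5*H + 4) = -3 + (4 + 5*H) = 1 + 5*H)
(-1)²*(-1 + B(5, 5)) = (-1)²*(-1 + (1 + 5*5)) = 1*(-1 + (1 + 25)) = 1*(-1 + 26) = 1*25 = 25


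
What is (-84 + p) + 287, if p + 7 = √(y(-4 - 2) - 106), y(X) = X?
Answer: 196 + 4*I*√7 ≈ 196.0 + 10.583*I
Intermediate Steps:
p = -7 + 4*I*√7 (p = -7 + √((-4 - 2) - 106) = -7 + √(-6 - 106) = -7 + √(-112) = -7 + 4*I*√7 ≈ -7.0 + 10.583*I)
(-84 + p) + 287 = (-84 + (-7 + 4*I*√7)) + 287 = (-91 + 4*I*√7) + 287 = 196 + 4*I*√7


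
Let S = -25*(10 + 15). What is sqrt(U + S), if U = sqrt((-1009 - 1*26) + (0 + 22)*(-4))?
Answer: sqrt(-625 + I*sqrt(1123)) ≈ 0.66998 + 25.009*I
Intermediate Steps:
S = -625 (S = -25*25 = -625)
U = I*sqrt(1123) (U = sqrt((-1009 - 26) + 22*(-4)) = sqrt(-1035 - 88) = sqrt(-1123) = I*sqrt(1123) ≈ 33.511*I)
sqrt(U + S) = sqrt(I*sqrt(1123) - 625) = sqrt(-625 + I*sqrt(1123))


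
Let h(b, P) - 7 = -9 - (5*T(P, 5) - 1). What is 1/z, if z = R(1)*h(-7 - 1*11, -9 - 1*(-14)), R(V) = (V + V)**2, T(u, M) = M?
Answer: -1/104 ≈ -0.0096154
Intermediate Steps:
R(V) = 4*V**2 (R(V) = (2*V)**2 = 4*V**2)
h(b, P) = -26 (h(b, P) = 7 + (-9 - (5*5 - 1)) = 7 + (-9 - (25 - 1)) = 7 + (-9 - 1*24) = 7 + (-9 - 24) = 7 - 33 = -26)
z = -104 (z = (4*1**2)*(-26) = (4*1)*(-26) = 4*(-26) = -104)
1/z = 1/(-104) = -1/104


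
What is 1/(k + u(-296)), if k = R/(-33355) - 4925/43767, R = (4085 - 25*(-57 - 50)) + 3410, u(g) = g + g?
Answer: -291969657/172967913697 ≈ -0.0016880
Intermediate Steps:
u(g) = 2*g
R = 10170 (R = (4085 - 25*(-107)) + 3410 = (4085 + 2675) + 3410 = 6760 + 3410 = 10170)
k = -121876753/291969657 (k = 10170/(-33355) - 4925/43767 = 10170*(-1/33355) - 4925*1/43767 = -2034/6671 - 4925/43767 = -121876753/291969657 ≈ -0.41743)
1/(k + u(-296)) = 1/(-121876753/291969657 + 2*(-296)) = 1/(-121876753/291969657 - 592) = 1/(-172967913697/291969657) = -291969657/172967913697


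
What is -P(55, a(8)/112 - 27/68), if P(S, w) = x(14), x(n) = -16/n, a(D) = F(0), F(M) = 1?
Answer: 8/7 ≈ 1.1429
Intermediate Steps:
a(D) = 1
P(S, w) = -8/7 (P(S, w) = -16/14 = -16*1/14 = -8/7)
-P(55, a(8)/112 - 27/68) = -1*(-8/7) = 8/7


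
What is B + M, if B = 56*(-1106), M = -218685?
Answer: -280621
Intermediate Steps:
B = -61936
B + M = -61936 - 218685 = -280621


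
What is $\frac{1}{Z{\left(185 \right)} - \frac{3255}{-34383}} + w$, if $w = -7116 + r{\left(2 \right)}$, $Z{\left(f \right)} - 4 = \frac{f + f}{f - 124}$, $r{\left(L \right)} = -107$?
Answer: $- \frac{51305996176}{7103239} \approx -7222.9$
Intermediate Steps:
$Z{\left(f \right)} = 4 + \frac{2 f}{-124 + f}$ ($Z{\left(f \right)} = 4 + \frac{f + f}{f - 124} = 4 + \frac{2 f}{-124 + f}$)
$w = -7223$ ($w = -7116 - 107 = -7223$)
$\frac{1}{Z{\left(185 \right)} - \frac{3255}{-34383}} + w = \frac{1}{\frac{2 \left(-248 + 3 \cdot 185\right)}{-124 + 185} - \frac{3255}{-34383}} - 7223 = \frac{1}{\frac{2 \left(-248 + 555\right)}{61} - - \frac{1085}{11461}} - 7223 = \frac{1}{2 \cdot \frac{1}{61} \cdot 307 + \frac{1085}{11461}} - 7223 = \frac{1}{\frac{614}{61} + \frac{1085}{11461}} - 7223 = \frac{1}{\frac{7103239}{699121}} - 7223 = \frac{699121}{7103239} - 7223 = - \frac{51305996176}{7103239}$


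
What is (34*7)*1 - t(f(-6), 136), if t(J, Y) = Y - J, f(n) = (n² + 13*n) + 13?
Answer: 73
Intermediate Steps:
f(n) = 13 + n² + 13*n
(34*7)*1 - t(f(-6), 136) = (34*7)*1 - (136 - (13 + (-6)² + 13*(-6))) = 238*1 - (136 - (13 + 36 - 78)) = 238 - (136 - 1*(-29)) = 238 - (136 + 29) = 238 - 1*165 = 238 - 165 = 73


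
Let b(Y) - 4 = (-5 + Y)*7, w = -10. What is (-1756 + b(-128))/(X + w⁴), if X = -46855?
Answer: 2683/36855 ≈ 0.072799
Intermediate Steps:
b(Y) = -31 + 7*Y (b(Y) = 4 + (-5 + Y)*7 = 4 + (-35 + 7*Y) = -31 + 7*Y)
(-1756 + b(-128))/(X + w⁴) = (-1756 + (-31 + 7*(-128)))/(-46855 + (-10)⁴) = (-1756 + (-31 - 896))/(-46855 + 10000) = (-1756 - 927)/(-36855) = -2683*(-1/36855) = 2683/36855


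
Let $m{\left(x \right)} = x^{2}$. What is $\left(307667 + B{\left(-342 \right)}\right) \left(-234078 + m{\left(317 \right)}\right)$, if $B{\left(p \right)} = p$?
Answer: $-41055239425$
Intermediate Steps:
$\left(307667 + B{\left(-342 \right)}\right) \left(-234078 + m{\left(317 \right)}\right) = \left(307667 - 342\right) \left(-234078 + 317^{2}\right) = 307325 \left(-234078 + 100489\right) = 307325 \left(-133589\right) = -41055239425$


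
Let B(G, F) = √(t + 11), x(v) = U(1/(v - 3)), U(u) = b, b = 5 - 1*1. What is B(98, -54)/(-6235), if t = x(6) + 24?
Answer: -√39/6235 ≈ -0.0010016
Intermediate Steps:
b = 4 (b = 5 - 1 = 4)
U(u) = 4
x(v) = 4
t = 28 (t = 4 + 24 = 28)
B(G, F) = √39 (B(G, F) = √(28 + 11) = √39)
B(98, -54)/(-6235) = √39/(-6235) = √39*(-1/6235) = -√39/6235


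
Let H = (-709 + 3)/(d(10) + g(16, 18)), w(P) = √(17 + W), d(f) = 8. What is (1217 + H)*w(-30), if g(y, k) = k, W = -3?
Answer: 15468*√14/13 ≈ 4452.0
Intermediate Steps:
w(P) = √14 (w(P) = √(17 - 3) = √14)
H = -353/13 (H = (-709 + 3)/(8 + 18) = -706/26 = -706*1/26 = -353/13 ≈ -27.154)
(1217 + H)*w(-30) = (1217 - 353/13)*√14 = 15468*√14/13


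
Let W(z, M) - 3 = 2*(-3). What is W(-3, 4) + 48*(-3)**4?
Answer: 3885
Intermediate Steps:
W(z, M) = -3 (W(z, M) = 3 + 2*(-3) = 3 - 6 = -3)
W(-3, 4) + 48*(-3)**4 = -3 + 48*(-3)**4 = -3 + 48*81 = -3 + 3888 = 3885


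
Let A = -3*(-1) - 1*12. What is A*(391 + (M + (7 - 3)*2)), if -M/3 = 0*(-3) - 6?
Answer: -3753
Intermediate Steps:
M = 18 (M = -3*(0*(-3) - 6) = -3*(0 - 6) = -3*(-6) = 18)
A = -9 (A = 3 - 12 = -9)
A*(391 + (M + (7 - 3)*2)) = -9*(391 + (18 + (7 - 3)*2)) = -9*(391 + (18 + 4*2)) = -9*(391 + (18 + 8)) = -9*(391 + 26) = -9*417 = -3753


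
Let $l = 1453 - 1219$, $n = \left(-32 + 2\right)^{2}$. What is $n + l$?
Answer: $1134$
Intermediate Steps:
$n = 900$ ($n = \left(-30\right)^{2} = 900$)
$l = 234$ ($l = 1453 - 1219 = 234$)
$n + l = 900 + 234 = 1134$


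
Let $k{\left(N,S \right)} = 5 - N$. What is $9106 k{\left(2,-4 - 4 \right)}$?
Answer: $27318$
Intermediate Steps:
$9106 k{\left(2,-4 - 4 \right)} = 9106 \left(5 - 2\right) = 9106 \cdot 3 = 27318$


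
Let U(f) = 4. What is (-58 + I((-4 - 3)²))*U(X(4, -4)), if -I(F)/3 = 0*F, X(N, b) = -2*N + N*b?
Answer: -232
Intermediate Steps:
I(F) = 0 (I(F) = -0*F = -3*0 = 0)
(-58 + I((-4 - 3)²))*U(X(4, -4)) = (-58 + 0)*4 = -58*4 = -232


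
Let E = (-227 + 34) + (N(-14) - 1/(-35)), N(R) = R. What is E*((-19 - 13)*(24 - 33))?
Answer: -2086272/35 ≈ -59608.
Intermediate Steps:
E = -7244/35 (E = (-227 + 34) + (-14 - 1/(-35)) = -193 + (-14 - 1*(-1/35)) = -193 + (-14 + 1/35) = -193 - 489/35 = -7244/35 ≈ -206.97)
E*((-19 - 13)*(24 - 33)) = -7244*(-19 - 13)*(24 - 33)/35 = -(-231808)*(-9)/35 = -7244/35*288 = -2086272/35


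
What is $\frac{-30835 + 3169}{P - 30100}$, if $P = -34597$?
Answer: $\frac{27666}{64697} \approx 0.42762$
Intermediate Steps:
$\frac{-30835 + 3169}{P - 30100} = \frac{-30835 + 3169}{-34597 - 30100} = - \frac{27666}{-64697} = \left(-27666\right) \left(- \frac{1}{64697}\right) = \frac{27666}{64697}$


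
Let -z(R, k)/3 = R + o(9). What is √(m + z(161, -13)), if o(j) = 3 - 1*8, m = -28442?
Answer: 7*I*√590 ≈ 170.03*I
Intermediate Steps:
o(j) = -5 (o(j) = 3 - 8 = -5)
z(R, k) = 15 - 3*R (z(R, k) = -3*(R - 5) = -3*(-5 + R) = 15 - 3*R)
√(m + z(161, -13)) = √(-28442 + (15 - 3*161)) = √(-28442 + (15 - 483)) = √(-28442 - 468) = √(-28910) = 7*I*√590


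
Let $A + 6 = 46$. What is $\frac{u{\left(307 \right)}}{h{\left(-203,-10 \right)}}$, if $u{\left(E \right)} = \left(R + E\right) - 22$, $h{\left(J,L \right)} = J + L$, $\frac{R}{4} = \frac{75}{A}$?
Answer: $- \frac{195}{142} \approx -1.3732$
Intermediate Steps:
$A = 40$ ($A = -6 + 46 = 40$)
$R = \frac{15}{2}$ ($R = 4 \cdot \frac{75}{40} = 4 \cdot 75 \cdot \frac{1}{40} = 4 \cdot \frac{15}{8} = \frac{15}{2} \approx 7.5$)
$u{\left(E \right)} = - \frac{29}{2} + E$ ($u{\left(E \right)} = \left(\frac{15}{2} + E\right) - 22 = - \frac{29}{2} + E$)
$\frac{u{\left(307 \right)}}{h{\left(-203,-10 \right)}} = \frac{- \frac{29}{2} + 307}{-203 - 10} = \frac{585}{2 \left(-213\right)} = \frac{585}{2} \left(- \frac{1}{213}\right) = - \frac{195}{142}$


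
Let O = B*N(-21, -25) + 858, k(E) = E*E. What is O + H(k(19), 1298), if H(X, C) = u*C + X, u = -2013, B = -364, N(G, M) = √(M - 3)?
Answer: -2611655 - 728*I*√7 ≈ -2.6117e+6 - 1926.1*I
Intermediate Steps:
N(G, M) = √(-3 + M)
k(E) = E²
H(X, C) = X - 2013*C (H(X, C) = -2013*C + X = X - 2013*C)
O = 858 - 728*I*√7 (O = -364*√(-3 - 25) + 858 = -728*I*√7 + 858 = 858 - 728*I*√7 ≈ 858.0 - 1926.1*I)
O + H(k(19), 1298) = (858 - 728*I*√7) + (19² - 2013*1298) = (858 - 728*I*√7) + (361 - 2612874) = (858 - 728*I*√7) - 2612513 = -2611655 - 728*I*√7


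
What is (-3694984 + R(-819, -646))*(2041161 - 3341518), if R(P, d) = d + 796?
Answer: 4804603255738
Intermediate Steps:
R(P, d) = 796 + d
(-3694984 + R(-819, -646))*(2041161 - 3341518) = (-3694984 + (796 - 646))*(2041161 - 3341518) = (-3694984 + 150)*(-1300357) = -3694834*(-1300357) = 4804603255738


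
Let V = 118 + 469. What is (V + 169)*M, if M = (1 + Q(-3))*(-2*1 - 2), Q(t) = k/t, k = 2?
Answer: -1008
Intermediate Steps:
Q(t) = 2/t
M = -4/3 (M = (1 + 2/(-3))*(-2*1 - 2) = (1 + 2*(-⅓))*(-2 - 2) = (1 - ⅔)*(-4) = (⅓)*(-4) = -4/3 ≈ -1.3333)
V = 587
(V + 169)*M = (587 + 169)*(-4/3) = 756*(-4/3) = -1008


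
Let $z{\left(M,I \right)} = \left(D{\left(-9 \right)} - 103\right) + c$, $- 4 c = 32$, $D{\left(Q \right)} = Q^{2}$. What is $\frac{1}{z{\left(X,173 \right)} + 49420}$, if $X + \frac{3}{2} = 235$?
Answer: $\frac{1}{49390} \approx 2.0247 \cdot 10^{-5}$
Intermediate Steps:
$X = \frac{467}{2}$ ($X = - \frac{3}{2} + 235 = \frac{467}{2} \approx 233.5$)
$c = -8$ ($c = \left(- \frac{1}{4}\right) 32 = -8$)
$z{\left(M,I \right)} = -30$ ($z{\left(M,I \right)} = \left(\left(-9\right)^{2} - 103\right) - 8 = \left(81 - 103\right) - 8 = -22 - 8 = -30$)
$\frac{1}{z{\left(X,173 \right)} + 49420} = \frac{1}{-30 + 49420} = \frac{1}{49390}$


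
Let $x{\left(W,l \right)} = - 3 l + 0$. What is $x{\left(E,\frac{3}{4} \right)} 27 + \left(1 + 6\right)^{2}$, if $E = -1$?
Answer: $- \frac{47}{4} \approx -11.75$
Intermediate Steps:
$x{\left(W,l \right)} = - 3 l$
$x{\left(E,\frac{3}{4} \right)} 27 + \left(1 + 6\right)^{2} = - 3 \cdot \frac{3}{4} \cdot 27 + \left(1 + 6\right)^{2} = - 3 \cdot 3 \cdot \frac{1}{4} \cdot 27 + 7^{2} = \left(-3\right) \frac{3}{4} \cdot 27 + 49 = \left(- \frac{9}{4}\right) 27 + 49 = - \frac{243}{4} + 49 = - \frac{47}{4}$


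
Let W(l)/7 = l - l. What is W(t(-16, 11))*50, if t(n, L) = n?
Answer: 0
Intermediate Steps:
W(l) = 0 (W(l) = 7*(l - l) = 7*0 = 0)
W(t(-16, 11))*50 = 0*50 = 0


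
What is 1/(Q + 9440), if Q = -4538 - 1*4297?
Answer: 1/605 ≈ 0.0016529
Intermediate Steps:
Q = -8835 (Q = -4538 - 4297 = -8835)
1/(Q + 9440) = 1/(-8835 + 9440) = 1/605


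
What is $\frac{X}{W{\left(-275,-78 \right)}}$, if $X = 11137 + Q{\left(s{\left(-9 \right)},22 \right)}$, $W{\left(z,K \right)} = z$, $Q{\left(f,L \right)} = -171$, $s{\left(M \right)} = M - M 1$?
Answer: $- \frac{10966}{275} \approx -39.876$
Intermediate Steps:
$s{\left(M \right)} = 0$ ($s{\left(M \right)} = M - M = 0$)
$X = 10966$ ($X = 11137 - 171 = 10966$)
$\frac{X}{W{\left(-275,-78 \right)}} = \frac{10966}{-275} = 10966 \left(- \frac{1}{275}\right) = - \frac{10966}{275}$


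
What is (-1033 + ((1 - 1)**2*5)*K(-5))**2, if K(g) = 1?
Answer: 1067089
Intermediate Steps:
(-1033 + ((1 - 1)**2*5)*K(-5))**2 = (-1033 + ((1 - 1)**2*5)*1)**2 = (-1033 + (0**2*5)*1)**2 = (-1033 + (0*5)*1)**2 = (-1033 + 0*1)**2 = (-1033 + 0)**2 = (-1033)**2 = 1067089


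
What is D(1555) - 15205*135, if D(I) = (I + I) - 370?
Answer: -2049935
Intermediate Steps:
D(I) = -370 + 2*I (D(I) = 2*I - 370 = -370 + 2*I)
D(1555) - 15205*135 = (-370 + 2*1555) - 15205*135 = (-370 + 3110) - 1*2052675 = 2740 - 2052675 = -2049935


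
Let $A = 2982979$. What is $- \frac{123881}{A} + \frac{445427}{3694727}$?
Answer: $\frac{870992911546}{11021293051733} \approx 0.079028$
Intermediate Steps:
$- \frac{123881}{A} + \frac{445427}{3694727} = - \frac{123881}{2982979} + \frac{445427}{3694727} = \frac{870992911546}{11021293051733}$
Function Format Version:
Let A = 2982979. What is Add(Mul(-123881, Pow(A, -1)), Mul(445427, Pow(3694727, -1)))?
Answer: Rational(870992911546, 11021293051733) ≈ 0.079028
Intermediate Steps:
Add(Mul(-123881, Pow(A, -1)), Mul(445427, Pow(3694727, -1))) = Add(Mul(-123881, Pow(2982979, -1)), Mul(445427, Pow(3694727, -1))) = Add(Mul(-123881, Rational(1, 2982979)), Mul(445427, Rational(1, 3694727))) = Add(Rational(-123881, 2982979), Rational(445427, 3694727)) = Rational(870992911546, 11021293051733)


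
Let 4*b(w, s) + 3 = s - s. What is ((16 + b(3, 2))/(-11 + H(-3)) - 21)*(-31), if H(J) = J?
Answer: 38347/56 ≈ 684.77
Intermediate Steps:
b(w, s) = -¾ (b(w, s) = -¾ + (s - s)/4 = -¾ + (¼)*0 = -¾ + 0 = -¾)
((16 + b(3, 2))/(-11 + H(-3)) - 21)*(-31) = ((16 - ¾)/(-11 - 3) - 21)*(-31) = ((61/4)/(-14) - 21)*(-31) = ((61/4)*(-1/14) - 21)*(-31) = (-61/56 - 21)*(-31) = -1237/56*(-31) = 38347/56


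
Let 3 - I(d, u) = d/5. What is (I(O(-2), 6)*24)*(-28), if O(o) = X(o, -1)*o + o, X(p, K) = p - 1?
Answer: -7392/5 ≈ -1478.4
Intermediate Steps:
X(p, K) = -1 + p
O(o) = o + o*(-1 + o) (O(o) = (-1 + o)*o + o = o*(-1 + o) + o = o + o*(-1 + o))
I(d, u) = 3 - d/5
(I(O(-2), 6)*24)*(-28) = ((3 - ⅕*(-2)²)*24)*(-28) = ((3 - ⅕*4)*24)*(-28) = ((3 - ⅘)*24)*(-28) = ((11/5)*24)*(-28) = (264/5)*(-28) = -7392/5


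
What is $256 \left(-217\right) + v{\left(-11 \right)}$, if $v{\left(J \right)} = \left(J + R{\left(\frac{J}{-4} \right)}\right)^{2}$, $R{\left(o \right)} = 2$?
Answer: $-55471$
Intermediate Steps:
$v{\left(J \right)} = \left(2 + J\right)^{2}$ ($v{\left(J \right)} = \left(J + 2\right)^{2} = \left(2 + J\right)^{2}$)
$256 \left(-217\right) + v{\left(-11 \right)} = 256 \left(-217\right) + \left(2 - 11\right)^{2} = -55552 + \left(-9\right)^{2} = -55552 + 81 = -55471$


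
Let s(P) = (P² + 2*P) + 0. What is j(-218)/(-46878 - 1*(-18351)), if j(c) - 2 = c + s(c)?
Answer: -15624/9509 ≈ -1.6431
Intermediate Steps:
s(P) = P² + 2*P
j(c) = 2 + c + c*(2 + c) (j(c) = 2 + (c + c*(2 + c)) = 2 + c + c*(2 + c))
j(-218)/(-46878 - 1*(-18351)) = (2 - 218 - 218*(2 - 218))/(-46878 - 1*(-18351)) = (2 - 218 - 218*(-216))/(-46878 + 18351) = (2 - 218 + 47088)/(-28527) = 46872*(-1/28527) = -15624/9509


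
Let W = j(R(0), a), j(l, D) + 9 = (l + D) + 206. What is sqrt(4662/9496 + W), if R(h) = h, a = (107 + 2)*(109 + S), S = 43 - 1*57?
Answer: sqrt(59472530449)/2374 ≈ 102.73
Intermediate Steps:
S = -14 (S = 43 - 57 = -14)
a = 10355 (a = (107 + 2)*(109 - 14) = 109*95 = 10355)
j(l, D) = 197 + D + l (j(l, D) = -9 + ((l + D) + 206) = -9 + ((D + l) + 206) = -9 + (206 + D + l) = 197 + D + l)
W = 10552 (W = 197 + 10355 + 0 = 10552)
sqrt(4662/9496 + W) = sqrt(4662/9496 + 10552) = sqrt(4662*(1/9496) + 10552) = sqrt(2331/4748 + 10552) = sqrt(50103227/4748) = sqrt(59472530449)/2374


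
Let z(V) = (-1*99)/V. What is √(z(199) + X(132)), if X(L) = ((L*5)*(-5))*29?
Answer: I*√3789835401/199 ≈ 309.35*I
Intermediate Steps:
z(V) = -99/V
X(L) = -725*L (X(L) = ((5*L)*(-5))*29 = -25*L*29 = -725*L)
√(z(199) + X(132)) = √(-99/199 - 725*132) = √(-99*1/199 - 95700) = √(-99/199 - 95700) = √(-19044399/199) = I*√3789835401/199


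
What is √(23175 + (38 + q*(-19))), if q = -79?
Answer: 3*√2746 ≈ 157.21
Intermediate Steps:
√(23175 + (38 + q*(-19))) = √(23175 + (38 - 79*(-19))) = √(23175 + (38 + 1501)) = √(23175 + 1539) = √24714 = 3*√2746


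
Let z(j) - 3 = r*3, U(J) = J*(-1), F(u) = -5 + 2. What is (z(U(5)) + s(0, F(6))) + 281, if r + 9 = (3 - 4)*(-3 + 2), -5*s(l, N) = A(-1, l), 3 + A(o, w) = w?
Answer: 1303/5 ≈ 260.60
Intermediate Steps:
F(u) = -3
A(o, w) = -3 + w
U(J) = -J
s(l, N) = ⅗ - l/5 (s(l, N) = -(-3 + l)/5 = ⅗ - l/5)
r = -8 (r = -9 + (3 - 4)*(-3 + 2) = -9 - 1*(-1) = -9 + 1 = -8)
z(j) = -21 (z(j) = 3 - 8*3 = 3 - 24 = -21)
(z(U(5)) + s(0, F(6))) + 281 = (-21 + (⅗ - ⅕*0)) + 281 = (-21 + (⅗ + 0)) + 281 = (-21 + ⅗) + 281 = -102/5 + 281 = 1303/5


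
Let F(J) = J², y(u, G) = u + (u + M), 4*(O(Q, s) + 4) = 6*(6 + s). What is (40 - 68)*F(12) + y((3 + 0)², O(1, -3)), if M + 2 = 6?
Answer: -4010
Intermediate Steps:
M = 4 (M = -2 + 6 = 4)
O(Q, s) = 5 + 3*s/2 (O(Q, s) = -4 + (6*(6 + s))/4 = -4 + (36 + 6*s)/4 = -4 + (9 + 3*s/2) = 5 + 3*s/2)
y(u, G) = 4 + 2*u (y(u, G) = u + (u + 4) = u + (4 + u) = 4 + 2*u)
(40 - 68)*F(12) + y((3 + 0)², O(1, -3)) = (40 - 68)*12² + (4 + 2*(3 + 0)²) = -28*144 + (4 + 2*3²) = -4032 + (4 + 2*9) = -4032 + (4 + 18) = -4032 + 22 = -4010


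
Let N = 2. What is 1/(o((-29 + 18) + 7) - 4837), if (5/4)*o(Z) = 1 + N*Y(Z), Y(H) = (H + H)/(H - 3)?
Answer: -35/169203 ≈ -0.00020685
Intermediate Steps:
Y(H) = 2*H/(-3 + H) (Y(H) = (2*H)/(-3 + H) = 2*H/(-3 + H))
o(Z) = ⅘ + 16*Z/(5*(-3 + Z)) (o(Z) = 4*(1 + 2*(2*Z/(-3 + Z)))/5 = 4*(1 + 4*Z/(-3 + Z))/5 = ⅘ + 16*Z/(5*(-3 + Z)))
1/(o((-29 + 18) + 7) - 4837) = 1/(4*(-3 + 5*((-29 + 18) + 7))/(5*(-3 + ((-29 + 18) + 7))) - 4837) = 1/(4*(-3 + 5*(-11 + 7))/(5*(-3 + (-11 + 7))) - 4837) = 1/(4*(-3 + 5*(-4))/(5*(-3 - 4)) - 4837) = 1/((⅘)*(-3 - 20)/(-7) - 4837) = 1/((⅘)*(-⅐)*(-23) - 4837) = 1/(92/35 - 4837) = 1/(-169203/35) = -35/169203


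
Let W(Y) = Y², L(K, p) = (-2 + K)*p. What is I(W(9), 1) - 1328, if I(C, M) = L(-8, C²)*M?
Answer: -66938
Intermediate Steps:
L(K, p) = p*(-2 + K)
I(C, M) = -10*M*C² (I(C, M) = (C²*(-2 - 8))*M = (C²*(-10))*M = (-10*C²)*M = -10*M*C²)
I(W(9), 1) - 1328 = -10*1*(9²)² - 1328 = -10*1*81² - 1328 = -10*1*6561 - 1328 = -65610 - 1328 = -66938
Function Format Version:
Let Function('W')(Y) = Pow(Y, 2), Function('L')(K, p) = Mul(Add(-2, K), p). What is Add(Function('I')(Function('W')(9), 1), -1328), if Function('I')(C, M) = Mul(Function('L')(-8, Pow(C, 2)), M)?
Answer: -66938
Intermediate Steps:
Function('L')(K, p) = Mul(p, Add(-2, K))
Function('I')(C, M) = Mul(-10, M, Pow(C, 2)) (Function('I')(C, M) = Mul(Mul(Pow(C, 2), Add(-2, -8)), M) = Mul(Mul(Pow(C, 2), -10), M) = Mul(Mul(-10, Pow(C, 2)), M) = Mul(-10, M, Pow(C, 2)))
Add(Function('I')(Function('W')(9), 1), -1328) = Add(Mul(-10, 1, Pow(Pow(9, 2), 2)), -1328) = Add(Mul(-10, 1, Pow(81, 2)), -1328) = Add(Mul(-10, 1, 6561), -1328) = Add(-65610, -1328) = -66938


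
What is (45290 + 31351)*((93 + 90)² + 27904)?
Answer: 4705220913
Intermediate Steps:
(45290 + 31351)*((93 + 90)² + 27904) = 76641*(183² + 27904) = 76641*(33489 + 27904) = 76641*61393 = 4705220913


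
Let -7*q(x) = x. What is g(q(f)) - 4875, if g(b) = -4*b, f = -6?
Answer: -34149/7 ≈ -4878.4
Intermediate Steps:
q(x) = -x/7
g(q(f)) - 4875 = -(-4)*(-6)/7 - 4875 = -4*6/7 - 4875 = -24/7 - 4875 = -34149/7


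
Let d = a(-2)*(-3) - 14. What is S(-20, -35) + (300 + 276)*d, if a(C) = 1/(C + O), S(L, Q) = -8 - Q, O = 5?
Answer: -8613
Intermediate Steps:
a(C) = 1/(5 + C) (a(C) = 1/(C + 5) = 1/(5 + C))
d = -15 (d = -3/(5 - 2) - 14 = -3/3 - 14 = (⅓)*(-3) - 14 = -1 - 14 = -15)
S(-20, -35) + (300 + 276)*d = (-8 - 1*(-35)) + (300 + 276)*(-15) = (-8 + 35) + 576*(-15) = 27 - 8640 = -8613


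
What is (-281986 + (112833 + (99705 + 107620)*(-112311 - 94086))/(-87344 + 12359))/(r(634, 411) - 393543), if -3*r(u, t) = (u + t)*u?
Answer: -21646424982/46069759205 ≈ -0.46986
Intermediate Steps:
r(u, t) = -u*(t + u)/3 (r(u, t) = -(u + t)*u/3 = -(t + u)*u/3 = -u*(t + u)/3)
(-281986 + (112833 + (99705 + 107620)*(-112311 - 94086))/(-87344 + 12359))/(r(634, 411) - 393543) = (-281986 + (112833 + (99705 + 107620)*(-112311 - 94086))/(-87344 + 12359))/(-⅓*634*(411 + 634) - 393543) = (-281986 + (112833 + 207325*(-206397))/(-74985))/(-⅓*634*1045 - 393543) = (-281986 + (112833 - 42791258025)*(-1/74985))/(-662530/3 - 393543) = (-281986 - 42791145192*(-1/74985))/(-1843159/3) = (-281986 + 14263715064/24995)*(-3/1843159) = (7215474994/24995)*(-3/1843159) = -21646424982/46069759205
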